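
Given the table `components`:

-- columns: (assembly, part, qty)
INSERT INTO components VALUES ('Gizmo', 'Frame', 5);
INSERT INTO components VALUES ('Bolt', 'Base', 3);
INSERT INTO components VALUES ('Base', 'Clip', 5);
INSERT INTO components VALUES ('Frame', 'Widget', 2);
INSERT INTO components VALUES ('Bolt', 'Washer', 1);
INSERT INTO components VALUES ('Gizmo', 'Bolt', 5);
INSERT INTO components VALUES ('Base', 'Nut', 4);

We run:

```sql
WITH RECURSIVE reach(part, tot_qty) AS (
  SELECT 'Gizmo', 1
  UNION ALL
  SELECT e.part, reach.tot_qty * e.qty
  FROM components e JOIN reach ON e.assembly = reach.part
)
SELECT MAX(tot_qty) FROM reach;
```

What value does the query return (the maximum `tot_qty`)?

Base: (Gizmo, tot_qty=1).
Iteration 1: components of {Gizmo} -> Bolt = 1*5 = 5, Frame = 1*5 = 5.
Iteration 2: components of {Bolt,Frame} -> Base = 5*3 = 15, Washer = 5*1 = 5, Widget = 5*2 = 10.
Iteration 3: components of {Base,Washer,Widget} -> Clip = 15*5 = 75, Nut = 15*4 = 60.
Iteration 4: no further components; recursion stops.
tot_qty values: 1, 5, 5, 15, 5, 10, 75, 60; the maximum is 75.

75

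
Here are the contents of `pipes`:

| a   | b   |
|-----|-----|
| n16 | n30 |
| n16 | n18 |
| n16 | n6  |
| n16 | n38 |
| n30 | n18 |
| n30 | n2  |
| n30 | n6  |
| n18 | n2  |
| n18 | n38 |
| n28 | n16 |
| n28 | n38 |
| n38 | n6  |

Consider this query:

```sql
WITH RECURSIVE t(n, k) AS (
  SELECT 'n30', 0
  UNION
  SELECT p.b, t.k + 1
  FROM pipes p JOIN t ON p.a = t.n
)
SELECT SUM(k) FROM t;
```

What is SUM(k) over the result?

10

Base: (n30, k=0).
Iteration 1: edges from {n30} -> (n18, k=1), (n2, k=1), (n6, k=1).
Iteration 2: edges from {n18,n2,n6} -> (n2, k=2), (n38, k=2).
Iteration 3: edges from {n2,n38} -> (n6, k=3).
Iteration 4: no outgoing edges from {n6}; recursion stops.
SUM(k) = 0 + 1 + 1 + 1 + 2 + 2 + 3 = 10.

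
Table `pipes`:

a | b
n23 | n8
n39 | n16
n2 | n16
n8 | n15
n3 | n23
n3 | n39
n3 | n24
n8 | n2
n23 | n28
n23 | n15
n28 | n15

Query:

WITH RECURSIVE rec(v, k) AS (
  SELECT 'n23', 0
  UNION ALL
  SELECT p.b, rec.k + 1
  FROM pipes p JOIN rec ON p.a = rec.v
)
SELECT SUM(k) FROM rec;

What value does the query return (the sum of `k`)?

Base: (n23, k=0).
Iteration 1: edges from {n23} -> (n15, k=1), (n28, k=1), (n8, k=1).
Iteration 2: edges from {n15,n28,n8} -> (n15, k=2) x2, (n2, k=2). [UNION ALL keeps all 3 new rows, including repeats]
Iteration 3: edges from {n15,n2} -> (n16, k=3).
Iteration 4: no outgoing edges from {n16}; recursion stops.
SUM(k) = 0 + 1 + 1 + 1 + 2 + 2 + 2 + 3 = 12.

12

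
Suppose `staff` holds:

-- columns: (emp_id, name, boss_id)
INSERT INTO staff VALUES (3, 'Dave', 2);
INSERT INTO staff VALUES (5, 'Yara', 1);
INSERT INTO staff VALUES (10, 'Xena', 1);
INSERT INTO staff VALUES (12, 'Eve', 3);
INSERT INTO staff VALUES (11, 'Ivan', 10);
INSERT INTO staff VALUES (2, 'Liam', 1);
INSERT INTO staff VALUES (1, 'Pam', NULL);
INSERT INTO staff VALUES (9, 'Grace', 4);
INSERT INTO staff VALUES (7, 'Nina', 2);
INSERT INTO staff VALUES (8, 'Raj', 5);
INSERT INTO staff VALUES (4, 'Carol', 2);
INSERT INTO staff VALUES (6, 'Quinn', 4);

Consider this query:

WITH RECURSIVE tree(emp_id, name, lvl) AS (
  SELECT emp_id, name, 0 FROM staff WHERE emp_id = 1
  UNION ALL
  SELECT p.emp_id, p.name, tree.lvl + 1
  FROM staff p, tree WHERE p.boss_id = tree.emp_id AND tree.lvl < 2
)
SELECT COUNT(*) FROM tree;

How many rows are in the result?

9

Base: emp_id=1 (Pam) at lvl 0.
Iteration 1: rows with boss_id in {1} -> Liam (id 2, lvl 1), Yara (id 5, lvl 1), Xena (id 10, lvl 1).
Iteration 2: rows with boss_id in {2,5,10} -> Dave (id 3, lvl 2), Carol (id 4, lvl 2), Nina (id 7, lvl 2), Raj (id 8, lvl 2), Ivan (id 11, lvl 2).
Iteration 3: lvl < 2 fails for all current rows; recursion stops.
Total rows emitted: 9.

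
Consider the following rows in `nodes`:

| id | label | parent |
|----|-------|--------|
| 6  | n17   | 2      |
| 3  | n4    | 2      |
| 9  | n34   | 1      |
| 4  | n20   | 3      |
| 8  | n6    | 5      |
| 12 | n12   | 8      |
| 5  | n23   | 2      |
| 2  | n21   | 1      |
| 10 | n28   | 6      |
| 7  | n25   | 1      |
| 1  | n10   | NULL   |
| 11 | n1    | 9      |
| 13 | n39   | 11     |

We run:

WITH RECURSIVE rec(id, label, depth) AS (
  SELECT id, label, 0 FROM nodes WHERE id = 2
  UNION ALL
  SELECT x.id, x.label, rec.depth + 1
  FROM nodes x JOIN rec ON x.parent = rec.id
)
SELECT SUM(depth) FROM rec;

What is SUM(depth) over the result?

12

Base: id=2 (n21) at depth 0.
Iteration 1: rows with parent in {2} -> n4 (id 3, depth 1), n23 (id 5, depth 1), n17 (id 6, depth 1).
Iteration 2: rows with parent in {3,5,6} -> n20 (id 4, depth 2), n6 (id 8, depth 2), n28 (id 10, depth 2).
Iteration 3: rows with parent in {4,8,10} -> n12 (id 12, depth 3).
Iteration 4: no rows with parent in {12}; recursion stops.
SUM(depth) = 0 + 1 + 1 + 1 + 2 + 2 + 2 + 3 = 12.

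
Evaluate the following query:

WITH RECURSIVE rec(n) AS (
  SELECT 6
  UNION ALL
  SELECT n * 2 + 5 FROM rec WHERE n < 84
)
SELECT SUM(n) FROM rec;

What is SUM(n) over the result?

316

Base: n=6.
Iteration 1: 6 < 84 holds -> n = 6 * 2 + 5 = 17.
Iteration 2: 17 < 84 holds -> n = 17 * 2 + 5 = 39.
Iteration 3: 39 < 84 holds -> n = 39 * 2 + 5 = 83.
Iteration 4: 83 < 84 holds -> n = 83 * 2 + 5 = 171.
Iteration 5: 171 < 84 fails; recursion stops.
SUM(n) = 6 + 17 + 39 + 83 + 171 = 316.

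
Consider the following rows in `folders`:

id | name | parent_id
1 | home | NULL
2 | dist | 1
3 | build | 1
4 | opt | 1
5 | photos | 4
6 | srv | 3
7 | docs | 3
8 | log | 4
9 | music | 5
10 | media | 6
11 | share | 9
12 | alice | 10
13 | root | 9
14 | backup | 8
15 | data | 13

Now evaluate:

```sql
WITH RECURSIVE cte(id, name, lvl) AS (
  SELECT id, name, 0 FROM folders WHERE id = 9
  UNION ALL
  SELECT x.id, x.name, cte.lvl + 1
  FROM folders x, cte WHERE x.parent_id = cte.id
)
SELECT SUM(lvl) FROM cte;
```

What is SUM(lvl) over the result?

Base: id=9 (music) at lvl 0.
Iteration 1: rows with parent_id in {9} -> share (id 11, lvl 1), root (id 13, lvl 1).
Iteration 2: rows with parent_id in {11,13} -> data (id 15, lvl 2).
Iteration 3: no rows with parent_id in {15}; recursion stops.
SUM(lvl) = 0 + 1 + 1 + 2 = 4.

4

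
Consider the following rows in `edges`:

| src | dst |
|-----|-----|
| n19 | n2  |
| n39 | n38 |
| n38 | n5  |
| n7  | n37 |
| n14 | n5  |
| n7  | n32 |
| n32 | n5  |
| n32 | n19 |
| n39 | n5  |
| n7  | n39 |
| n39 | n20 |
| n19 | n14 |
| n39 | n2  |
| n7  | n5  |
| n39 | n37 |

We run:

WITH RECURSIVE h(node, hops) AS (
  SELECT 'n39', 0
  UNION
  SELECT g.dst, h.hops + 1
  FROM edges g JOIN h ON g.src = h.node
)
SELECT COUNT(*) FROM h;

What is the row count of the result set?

Base: (n39, hops=0).
Iteration 1: edges from {n39} -> (n2, hops=1), (n20, hops=1), (n37, hops=1), (n38, hops=1), (n5, hops=1).
Iteration 2: edges from {n2,n20,n37,n38,n5} -> (n5, hops=2).
Iteration 3: no outgoing edges from {n5}; recursion stops.
Total rows emitted: 7.

7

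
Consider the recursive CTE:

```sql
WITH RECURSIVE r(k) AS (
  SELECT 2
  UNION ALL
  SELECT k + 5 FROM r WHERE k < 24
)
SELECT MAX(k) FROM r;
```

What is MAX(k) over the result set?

Base: k=2.
Iteration 1: 2 < 24 holds -> k = 2 + 5 = 7.
Iteration 2: 7 < 24 holds -> k = 7 + 5 = 12.
Iteration 3: 12 < 24 holds -> k = 12 + 5 = 17.
Iteration 4: 17 < 24 holds -> k = 17 + 5 = 22.
Iteration 5: 22 < 24 holds -> k = 22 + 5 = 27.
Iteration 6: 27 < 24 fails; recursion stops.
k values: 2, 7, 12, 17, 22, 27; the maximum is 27.

27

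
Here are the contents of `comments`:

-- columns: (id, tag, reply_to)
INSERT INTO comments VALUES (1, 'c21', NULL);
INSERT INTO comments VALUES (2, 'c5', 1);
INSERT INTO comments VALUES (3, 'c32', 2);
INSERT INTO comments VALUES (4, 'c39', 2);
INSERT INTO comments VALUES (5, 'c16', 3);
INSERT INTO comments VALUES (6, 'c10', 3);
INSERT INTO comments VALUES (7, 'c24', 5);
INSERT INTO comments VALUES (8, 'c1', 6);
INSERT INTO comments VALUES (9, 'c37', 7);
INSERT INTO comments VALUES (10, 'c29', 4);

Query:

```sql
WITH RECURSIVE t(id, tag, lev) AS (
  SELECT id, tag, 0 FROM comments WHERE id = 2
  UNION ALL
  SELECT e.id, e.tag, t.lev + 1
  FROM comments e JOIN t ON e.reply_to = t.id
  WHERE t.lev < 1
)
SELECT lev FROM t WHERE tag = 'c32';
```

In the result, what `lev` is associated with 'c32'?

Base: id=2 (c5) at lev 0.
Iteration 1: rows with reply_to in {2} -> c32 (id 3, lev 1), c39 (id 4, lev 1).
Iteration 2: lev < 1 fails for all current rows; recursion stops.

1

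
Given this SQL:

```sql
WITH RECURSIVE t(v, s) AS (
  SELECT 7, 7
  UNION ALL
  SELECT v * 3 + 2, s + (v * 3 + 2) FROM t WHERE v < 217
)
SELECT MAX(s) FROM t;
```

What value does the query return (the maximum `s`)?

Base: v=7, s=7.
Iteration 1: 7 < 217 holds -> v = 7 * 3 + 2 = 23, s = 7 + 23 = 30.
Iteration 2: 23 < 217 holds -> v = 23 * 3 + 2 = 71, s = 30 + 71 = 101.
Iteration 3: 71 < 217 holds -> v = 71 * 3 + 2 = 215, s = 101 + 215 = 316.
Iteration 4: 215 < 217 holds -> v = 215 * 3 + 2 = 647, s = 316 + 647 = 963.
Iteration 5: 647 < 217 fails; recursion stops.
s values: 7, 30, 101, 316, 963; the maximum is 963.

963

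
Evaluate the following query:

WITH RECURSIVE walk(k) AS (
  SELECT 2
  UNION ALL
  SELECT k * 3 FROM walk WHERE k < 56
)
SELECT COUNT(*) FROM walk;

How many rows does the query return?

5

Base: k=2.
Iteration 1: 2 < 56 holds -> k = 2 * 3 = 6.
Iteration 2: 6 < 56 holds -> k = 6 * 3 = 18.
Iteration 3: 18 < 56 holds -> k = 18 * 3 = 54.
Iteration 4: 54 < 56 holds -> k = 54 * 3 = 162.
Iteration 5: 162 < 56 fails; recursion stops.
Total rows emitted: 5.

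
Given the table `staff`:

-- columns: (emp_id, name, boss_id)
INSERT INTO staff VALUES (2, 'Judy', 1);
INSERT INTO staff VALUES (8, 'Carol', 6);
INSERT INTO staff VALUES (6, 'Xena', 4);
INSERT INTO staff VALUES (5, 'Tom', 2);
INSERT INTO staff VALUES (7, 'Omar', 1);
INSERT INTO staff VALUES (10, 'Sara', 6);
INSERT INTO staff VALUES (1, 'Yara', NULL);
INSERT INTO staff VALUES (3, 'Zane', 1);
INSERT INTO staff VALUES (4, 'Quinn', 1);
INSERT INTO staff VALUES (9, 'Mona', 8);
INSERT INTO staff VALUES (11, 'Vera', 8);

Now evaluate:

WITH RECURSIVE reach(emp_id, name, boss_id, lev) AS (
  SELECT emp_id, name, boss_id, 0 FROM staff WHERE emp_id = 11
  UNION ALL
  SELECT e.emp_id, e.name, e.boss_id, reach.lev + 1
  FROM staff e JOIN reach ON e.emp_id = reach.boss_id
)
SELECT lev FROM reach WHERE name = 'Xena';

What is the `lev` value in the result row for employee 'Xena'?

Base: emp_id=11 (Vera), boss_id=8, lev 0.
Iteration 1: join on emp_id=8 -> Carol (id 8, boss_id=6, lev 1).
Iteration 2: join on emp_id=6 -> Xena (id 6, boss_id=4, lev 2).
Iteration 3: join on emp_id=4 -> Quinn (id 4, boss_id=1, lev 3).
Iteration 4: join on emp_id=1 -> Yara (id 1, boss_id=NULL, lev 4).
Iteration 5: boss_id is NULL; no match; recursion stops.

2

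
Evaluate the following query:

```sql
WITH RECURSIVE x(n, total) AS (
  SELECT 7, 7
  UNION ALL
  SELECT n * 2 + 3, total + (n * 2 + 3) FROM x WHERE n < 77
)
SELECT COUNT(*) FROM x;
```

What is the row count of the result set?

Base: n=7, total=7.
Iteration 1: 7 < 77 holds -> n = 7 * 2 + 3 = 17, total = 7 + 17 = 24.
Iteration 2: 17 < 77 holds -> n = 17 * 2 + 3 = 37, total = 24 + 37 = 61.
Iteration 3: 37 < 77 holds -> n = 37 * 2 + 3 = 77, total = 61 + 77 = 138.
Iteration 4: 77 < 77 fails; recursion stops.
Total rows emitted: 4.

4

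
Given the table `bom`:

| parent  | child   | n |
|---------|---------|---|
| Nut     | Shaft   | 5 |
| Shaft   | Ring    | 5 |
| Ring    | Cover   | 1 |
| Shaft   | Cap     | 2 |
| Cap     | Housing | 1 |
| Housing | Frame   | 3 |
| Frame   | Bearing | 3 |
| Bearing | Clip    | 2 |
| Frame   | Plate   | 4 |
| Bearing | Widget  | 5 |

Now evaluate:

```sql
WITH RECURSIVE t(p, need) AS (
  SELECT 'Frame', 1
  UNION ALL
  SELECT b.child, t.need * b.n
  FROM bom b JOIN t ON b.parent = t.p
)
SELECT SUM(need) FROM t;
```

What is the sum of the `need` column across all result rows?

Base: (Frame, need=1).
Iteration 1: components of {Frame} -> Bearing = 1*3 = 3, Plate = 1*4 = 4.
Iteration 2: components of {Bearing,Plate} -> Clip = 3*2 = 6, Widget = 3*5 = 15.
Iteration 3: no further components; recursion stops.
SUM(need) = 1 + 3 + 4 + 6 + 15 = 29.

29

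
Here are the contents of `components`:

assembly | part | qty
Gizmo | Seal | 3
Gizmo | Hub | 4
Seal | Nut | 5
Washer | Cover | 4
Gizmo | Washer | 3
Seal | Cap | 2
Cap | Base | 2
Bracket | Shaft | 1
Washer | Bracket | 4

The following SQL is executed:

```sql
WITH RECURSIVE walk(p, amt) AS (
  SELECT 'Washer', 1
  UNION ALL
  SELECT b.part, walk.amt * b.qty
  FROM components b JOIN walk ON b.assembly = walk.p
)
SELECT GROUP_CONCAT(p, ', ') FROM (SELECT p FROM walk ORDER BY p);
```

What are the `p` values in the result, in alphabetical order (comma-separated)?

Bracket, Cover, Shaft, Washer

Base: (Washer, amt=1).
Iteration 1: components of {Washer} -> Bracket = 1*4 = 4, Cover = 1*4 = 4.
Iteration 2: components of {Bracket,Cover} -> Shaft = 4*1 = 4.
Iteration 3: no further components; recursion stops.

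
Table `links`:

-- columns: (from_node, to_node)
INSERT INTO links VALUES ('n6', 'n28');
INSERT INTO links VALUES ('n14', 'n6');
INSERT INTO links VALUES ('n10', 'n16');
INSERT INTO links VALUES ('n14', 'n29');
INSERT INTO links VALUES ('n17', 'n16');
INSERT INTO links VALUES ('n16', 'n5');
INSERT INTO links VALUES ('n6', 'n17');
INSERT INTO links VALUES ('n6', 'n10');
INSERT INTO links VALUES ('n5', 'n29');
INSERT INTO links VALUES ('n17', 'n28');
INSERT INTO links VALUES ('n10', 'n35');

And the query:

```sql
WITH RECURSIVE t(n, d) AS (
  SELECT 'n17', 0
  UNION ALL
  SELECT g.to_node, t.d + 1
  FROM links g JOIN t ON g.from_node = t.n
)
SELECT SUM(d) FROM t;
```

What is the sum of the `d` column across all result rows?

Base: (n17, d=0).
Iteration 1: edges from {n17} -> (n16, d=1), (n28, d=1).
Iteration 2: edges from {n16,n28} -> (n5, d=2).
Iteration 3: edges from {n5} -> (n29, d=3).
Iteration 4: no outgoing edges from {n29}; recursion stops.
SUM(d) = 0 + 1 + 1 + 2 + 3 = 7.

7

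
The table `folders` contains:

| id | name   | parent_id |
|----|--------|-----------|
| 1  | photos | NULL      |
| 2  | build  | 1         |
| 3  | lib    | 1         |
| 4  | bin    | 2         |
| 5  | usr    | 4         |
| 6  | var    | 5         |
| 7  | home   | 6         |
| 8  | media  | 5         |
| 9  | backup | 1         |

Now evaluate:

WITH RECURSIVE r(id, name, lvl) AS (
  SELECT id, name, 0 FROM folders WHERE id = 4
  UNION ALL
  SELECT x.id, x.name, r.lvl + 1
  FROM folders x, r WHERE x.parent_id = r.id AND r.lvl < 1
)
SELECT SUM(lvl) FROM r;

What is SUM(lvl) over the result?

1

Base: id=4 (bin) at lvl 0.
Iteration 1: rows with parent_id in {4} -> usr (id 5, lvl 1).
Iteration 2: lvl < 1 fails for all current rows; recursion stops.
SUM(lvl) = 0 + 1 = 1.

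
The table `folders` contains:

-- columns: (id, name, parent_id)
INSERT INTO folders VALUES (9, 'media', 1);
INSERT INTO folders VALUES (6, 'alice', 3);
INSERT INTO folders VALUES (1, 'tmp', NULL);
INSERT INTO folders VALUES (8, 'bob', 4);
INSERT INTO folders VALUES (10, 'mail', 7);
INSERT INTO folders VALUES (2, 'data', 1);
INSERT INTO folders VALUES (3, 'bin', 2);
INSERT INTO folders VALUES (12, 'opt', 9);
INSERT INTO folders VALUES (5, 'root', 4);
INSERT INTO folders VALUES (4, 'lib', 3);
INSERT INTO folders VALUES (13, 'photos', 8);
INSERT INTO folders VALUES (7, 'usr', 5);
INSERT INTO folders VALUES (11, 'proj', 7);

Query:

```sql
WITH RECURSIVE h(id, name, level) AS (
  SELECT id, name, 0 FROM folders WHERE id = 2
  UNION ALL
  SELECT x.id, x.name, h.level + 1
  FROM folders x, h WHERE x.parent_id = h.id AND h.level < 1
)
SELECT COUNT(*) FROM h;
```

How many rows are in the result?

Base: id=2 (data) at level 0.
Iteration 1: rows with parent_id in {2} -> bin (id 3, level 1).
Iteration 2: level < 1 fails for all current rows; recursion stops.
Total rows emitted: 2.

2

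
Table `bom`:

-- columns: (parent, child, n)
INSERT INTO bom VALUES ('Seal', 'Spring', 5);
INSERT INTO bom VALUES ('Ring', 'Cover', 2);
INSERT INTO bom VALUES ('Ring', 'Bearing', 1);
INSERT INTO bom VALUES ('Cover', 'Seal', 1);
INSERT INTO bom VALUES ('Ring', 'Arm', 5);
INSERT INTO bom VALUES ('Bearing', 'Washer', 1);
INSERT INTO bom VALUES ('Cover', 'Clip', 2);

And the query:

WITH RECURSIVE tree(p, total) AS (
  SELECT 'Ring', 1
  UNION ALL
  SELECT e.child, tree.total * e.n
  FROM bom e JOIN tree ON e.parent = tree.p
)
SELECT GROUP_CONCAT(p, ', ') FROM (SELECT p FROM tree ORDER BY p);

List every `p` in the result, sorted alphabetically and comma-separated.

Base: (Ring, total=1).
Iteration 1: components of {Ring} -> Arm = 1*5 = 5, Bearing = 1*1 = 1, Cover = 1*2 = 2.
Iteration 2: components of {Arm,Bearing,Cover} -> Clip = 2*2 = 4, Seal = 2*1 = 2, Washer = 1*1 = 1.
Iteration 3: components of {Clip,Seal,Washer} -> Spring = 2*5 = 10.
Iteration 4: no further components; recursion stops.

Arm, Bearing, Clip, Cover, Ring, Seal, Spring, Washer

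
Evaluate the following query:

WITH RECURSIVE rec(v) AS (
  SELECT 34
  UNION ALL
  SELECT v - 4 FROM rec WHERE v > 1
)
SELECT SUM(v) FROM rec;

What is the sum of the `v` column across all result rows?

Base: v=34.
Iteration 1: 34 > 1 holds -> v = 34 - 4 = 30.
Iteration 2: 30 > 1 holds -> v = 30 - 4 = 26.
Iteration 3: 26 > 1 holds -> v = 26 - 4 = 22.
Iteration 4: 22 > 1 holds -> v = 22 - 4 = 18.
Iteration 5: 18 > 1 holds -> v = 18 - 4 = 14.
Iteration 6: 14 > 1 holds -> v = 14 - 4 = 10.
Iteration 7: 10 > 1 holds -> v = 10 - 4 = 6.
Iteration 8: 6 > 1 holds -> v = 6 - 4 = 2.
Iteration 9: 2 > 1 holds -> v = 2 - 4 = -2.
Iteration 10: -2 > 1 fails; recursion stops.
SUM(v) = 34 + 30 + 26 + 22 + 18 + 14 + 10 + 6 + 2 + -2 = 160.

160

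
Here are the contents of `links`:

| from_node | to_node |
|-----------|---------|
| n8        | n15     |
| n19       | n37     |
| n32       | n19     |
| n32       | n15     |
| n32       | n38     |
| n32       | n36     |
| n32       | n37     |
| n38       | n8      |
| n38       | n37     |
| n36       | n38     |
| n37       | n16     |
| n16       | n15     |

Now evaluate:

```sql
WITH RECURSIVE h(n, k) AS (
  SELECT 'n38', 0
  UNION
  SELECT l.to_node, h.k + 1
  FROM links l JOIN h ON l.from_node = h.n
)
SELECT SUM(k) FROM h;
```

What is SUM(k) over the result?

9

Base: (n38, k=0).
Iteration 1: edges from {n38} -> (n37, k=1), (n8, k=1).
Iteration 2: edges from {n37,n8} -> (n15, k=2), (n16, k=2).
Iteration 3: edges from {n15,n16} -> (n15, k=3).
Iteration 4: no outgoing edges from {n15}; recursion stops.
SUM(k) = 0 + 1 + 1 + 2 + 2 + 3 = 9.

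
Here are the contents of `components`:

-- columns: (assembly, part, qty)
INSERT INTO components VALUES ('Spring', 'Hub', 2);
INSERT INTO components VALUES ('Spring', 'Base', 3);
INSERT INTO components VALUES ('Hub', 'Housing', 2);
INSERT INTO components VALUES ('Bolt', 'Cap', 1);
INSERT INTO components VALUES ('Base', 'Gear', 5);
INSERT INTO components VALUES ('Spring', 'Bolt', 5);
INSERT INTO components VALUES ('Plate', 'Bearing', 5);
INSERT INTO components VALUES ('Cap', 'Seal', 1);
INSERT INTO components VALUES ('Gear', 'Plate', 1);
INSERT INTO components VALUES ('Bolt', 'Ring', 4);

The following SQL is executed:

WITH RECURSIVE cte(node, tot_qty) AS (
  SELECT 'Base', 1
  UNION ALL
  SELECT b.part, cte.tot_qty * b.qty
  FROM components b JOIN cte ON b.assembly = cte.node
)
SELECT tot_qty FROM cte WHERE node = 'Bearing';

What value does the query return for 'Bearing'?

25

Base: (Base, tot_qty=1).
Iteration 1: components of {Base} -> Gear = 1*5 = 5.
Iteration 2: components of {Gear} -> Plate = 5*1 = 5.
Iteration 3: components of {Plate} -> Bearing = 5*5 = 25.
Iteration 4: no further components; recursion stops.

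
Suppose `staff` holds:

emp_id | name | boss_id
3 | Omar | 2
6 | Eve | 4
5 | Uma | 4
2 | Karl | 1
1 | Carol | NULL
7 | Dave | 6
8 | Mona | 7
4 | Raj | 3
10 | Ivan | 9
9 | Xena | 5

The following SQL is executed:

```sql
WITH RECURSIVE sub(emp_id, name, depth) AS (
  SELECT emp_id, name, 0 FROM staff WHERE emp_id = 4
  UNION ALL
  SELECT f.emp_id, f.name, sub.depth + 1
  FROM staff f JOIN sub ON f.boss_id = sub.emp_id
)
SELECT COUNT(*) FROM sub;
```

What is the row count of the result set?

Base: emp_id=4 (Raj) at depth 0.
Iteration 1: rows with boss_id in {4} -> Uma (id 5, depth 1), Eve (id 6, depth 1).
Iteration 2: rows with boss_id in {5,6} -> Dave (id 7, depth 2), Xena (id 9, depth 2).
Iteration 3: rows with boss_id in {7,9} -> Mona (id 8, depth 3), Ivan (id 10, depth 3).
Iteration 4: no rows with boss_id in {8,10}; recursion stops.
Total rows emitted: 7.

7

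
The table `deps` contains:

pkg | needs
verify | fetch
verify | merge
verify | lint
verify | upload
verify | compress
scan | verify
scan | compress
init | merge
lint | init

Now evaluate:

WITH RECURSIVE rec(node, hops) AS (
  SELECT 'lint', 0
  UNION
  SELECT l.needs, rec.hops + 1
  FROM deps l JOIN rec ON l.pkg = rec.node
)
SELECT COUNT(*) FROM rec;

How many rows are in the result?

3

Base: (lint, hops=0).
Iteration 1: edges from {lint} -> (init, hops=1).
Iteration 2: edges from {init} -> (merge, hops=2).
Iteration 3: no outgoing edges from {merge}; recursion stops.
Total rows emitted: 3.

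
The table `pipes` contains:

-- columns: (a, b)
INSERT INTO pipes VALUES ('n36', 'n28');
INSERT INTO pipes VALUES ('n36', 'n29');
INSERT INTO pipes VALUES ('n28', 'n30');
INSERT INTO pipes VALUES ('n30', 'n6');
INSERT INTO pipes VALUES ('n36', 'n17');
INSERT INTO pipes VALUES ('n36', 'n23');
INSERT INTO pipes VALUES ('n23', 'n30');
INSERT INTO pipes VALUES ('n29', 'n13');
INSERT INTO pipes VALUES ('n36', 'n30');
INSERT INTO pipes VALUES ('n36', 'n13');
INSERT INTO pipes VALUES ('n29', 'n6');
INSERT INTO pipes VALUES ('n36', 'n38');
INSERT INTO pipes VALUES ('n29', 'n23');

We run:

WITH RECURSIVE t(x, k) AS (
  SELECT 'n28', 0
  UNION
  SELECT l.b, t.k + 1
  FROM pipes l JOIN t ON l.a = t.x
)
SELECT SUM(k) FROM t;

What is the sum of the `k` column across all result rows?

3

Base: (n28, k=0).
Iteration 1: edges from {n28} -> (n30, k=1).
Iteration 2: edges from {n30} -> (n6, k=2).
Iteration 3: no outgoing edges from {n6}; recursion stops.
SUM(k) = 0 + 1 + 2 = 3.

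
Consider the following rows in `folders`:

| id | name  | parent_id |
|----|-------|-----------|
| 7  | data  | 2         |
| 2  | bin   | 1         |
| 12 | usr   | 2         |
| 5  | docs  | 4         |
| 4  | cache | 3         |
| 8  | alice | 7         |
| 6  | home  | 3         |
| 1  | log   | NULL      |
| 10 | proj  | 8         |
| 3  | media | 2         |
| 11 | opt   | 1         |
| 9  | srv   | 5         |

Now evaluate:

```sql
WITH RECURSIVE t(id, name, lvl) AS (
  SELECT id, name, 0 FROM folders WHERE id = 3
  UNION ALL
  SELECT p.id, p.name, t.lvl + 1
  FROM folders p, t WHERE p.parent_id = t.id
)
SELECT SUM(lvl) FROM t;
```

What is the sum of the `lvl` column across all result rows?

7

Base: id=3 (media) at lvl 0.
Iteration 1: rows with parent_id in {3} -> cache (id 4, lvl 1), home (id 6, lvl 1).
Iteration 2: rows with parent_id in {4,6} -> docs (id 5, lvl 2).
Iteration 3: rows with parent_id in {5} -> srv (id 9, lvl 3).
Iteration 4: no rows with parent_id in {9}; recursion stops.
SUM(lvl) = 0 + 1 + 1 + 2 + 3 = 7.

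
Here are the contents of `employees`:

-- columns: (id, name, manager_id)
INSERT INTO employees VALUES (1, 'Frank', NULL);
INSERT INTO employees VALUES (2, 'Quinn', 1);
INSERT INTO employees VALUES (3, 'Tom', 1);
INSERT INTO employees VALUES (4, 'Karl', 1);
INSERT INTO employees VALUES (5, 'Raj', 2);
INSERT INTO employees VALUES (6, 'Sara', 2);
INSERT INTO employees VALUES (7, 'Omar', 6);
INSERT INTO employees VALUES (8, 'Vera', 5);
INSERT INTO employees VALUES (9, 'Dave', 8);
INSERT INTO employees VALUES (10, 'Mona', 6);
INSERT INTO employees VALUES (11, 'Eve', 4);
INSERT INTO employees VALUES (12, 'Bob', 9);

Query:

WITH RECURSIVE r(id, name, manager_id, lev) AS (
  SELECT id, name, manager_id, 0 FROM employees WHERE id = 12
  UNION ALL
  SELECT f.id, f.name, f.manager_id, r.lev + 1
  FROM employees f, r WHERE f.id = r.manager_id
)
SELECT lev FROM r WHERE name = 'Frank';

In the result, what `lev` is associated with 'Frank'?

Base: id=12 (Bob), manager_id=9, lev 0.
Iteration 1: join on id=9 -> Dave (id 9, manager_id=8, lev 1).
Iteration 2: join on id=8 -> Vera (id 8, manager_id=5, lev 2).
Iteration 3: join on id=5 -> Raj (id 5, manager_id=2, lev 3).
Iteration 4: join on id=2 -> Quinn (id 2, manager_id=1, lev 4).
Iteration 5: join on id=1 -> Frank (id 1, manager_id=NULL, lev 5).
Iteration 6: manager_id is NULL; no match; recursion stops.

5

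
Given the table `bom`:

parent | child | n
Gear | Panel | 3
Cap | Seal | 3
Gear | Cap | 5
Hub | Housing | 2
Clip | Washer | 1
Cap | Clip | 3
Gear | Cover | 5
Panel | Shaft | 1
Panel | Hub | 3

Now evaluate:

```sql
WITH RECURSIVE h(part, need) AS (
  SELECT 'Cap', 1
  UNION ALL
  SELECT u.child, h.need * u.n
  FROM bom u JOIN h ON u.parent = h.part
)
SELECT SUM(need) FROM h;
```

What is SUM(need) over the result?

Base: (Cap, need=1).
Iteration 1: components of {Cap} -> Clip = 1*3 = 3, Seal = 1*3 = 3.
Iteration 2: components of {Clip,Seal} -> Washer = 3*1 = 3.
Iteration 3: no further components; recursion stops.
SUM(need) = 1 + 3 + 3 + 3 = 10.

10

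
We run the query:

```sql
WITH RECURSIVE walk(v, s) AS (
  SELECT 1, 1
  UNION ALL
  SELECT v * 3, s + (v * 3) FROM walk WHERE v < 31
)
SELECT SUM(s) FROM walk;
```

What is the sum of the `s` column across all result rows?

Base: v=1, s=1.
Iteration 1: 1 < 31 holds -> v = 1 * 3 = 3, s = 1 + 3 = 4.
Iteration 2: 3 < 31 holds -> v = 3 * 3 = 9, s = 4 + 9 = 13.
Iteration 3: 9 < 31 holds -> v = 9 * 3 = 27, s = 13 + 27 = 40.
Iteration 4: 27 < 31 holds -> v = 27 * 3 = 81, s = 40 + 81 = 121.
Iteration 5: 81 < 31 fails; recursion stops.
SUM(s) = 1 + 4 + 13 + 40 + 121 = 179.

179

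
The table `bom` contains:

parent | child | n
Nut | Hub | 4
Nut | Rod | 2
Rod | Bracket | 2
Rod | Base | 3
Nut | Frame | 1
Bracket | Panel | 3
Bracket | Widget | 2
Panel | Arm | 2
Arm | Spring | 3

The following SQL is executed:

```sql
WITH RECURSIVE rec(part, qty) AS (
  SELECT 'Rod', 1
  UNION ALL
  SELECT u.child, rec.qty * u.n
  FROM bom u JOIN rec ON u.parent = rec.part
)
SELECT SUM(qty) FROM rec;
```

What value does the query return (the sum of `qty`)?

64

Base: (Rod, qty=1).
Iteration 1: components of {Rod} -> Base = 1*3 = 3, Bracket = 1*2 = 2.
Iteration 2: components of {Base,Bracket} -> Panel = 2*3 = 6, Widget = 2*2 = 4.
Iteration 3: components of {Panel,Widget} -> Arm = 6*2 = 12.
Iteration 4: components of {Arm} -> Spring = 12*3 = 36.
Iteration 5: no further components; recursion stops.
SUM(qty) = 1 + 2 + 3 + 6 + 4 + 12 + 36 = 64.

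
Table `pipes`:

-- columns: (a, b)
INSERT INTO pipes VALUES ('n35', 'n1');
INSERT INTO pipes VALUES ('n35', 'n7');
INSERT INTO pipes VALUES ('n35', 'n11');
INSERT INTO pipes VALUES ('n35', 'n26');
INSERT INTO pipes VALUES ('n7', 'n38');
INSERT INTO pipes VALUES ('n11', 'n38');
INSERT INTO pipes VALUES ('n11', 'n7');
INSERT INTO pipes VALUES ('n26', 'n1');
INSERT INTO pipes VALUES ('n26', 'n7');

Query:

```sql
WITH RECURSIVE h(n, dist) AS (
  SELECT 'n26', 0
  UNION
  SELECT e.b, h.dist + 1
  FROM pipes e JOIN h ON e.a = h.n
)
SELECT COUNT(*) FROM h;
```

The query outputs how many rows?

Base: (n26, dist=0).
Iteration 1: edges from {n26} -> (n1, dist=1), (n7, dist=1).
Iteration 2: edges from {n1,n7} -> (n38, dist=2).
Iteration 3: no outgoing edges from {n38}; recursion stops.
Total rows emitted: 4.

4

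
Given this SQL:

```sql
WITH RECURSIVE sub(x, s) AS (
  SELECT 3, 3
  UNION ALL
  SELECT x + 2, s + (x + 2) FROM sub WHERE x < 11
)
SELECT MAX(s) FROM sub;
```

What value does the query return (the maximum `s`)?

Base: x=3, s=3.
Iteration 1: 3 < 11 holds -> x = 3 + 2 = 5, s = 3 + 5 = 8.
Iteration 2: 5 < 11 holds -> x = 5 + 2 = 7, s = 8 + 7 = 15.
Iteration 3: 7 < 11 holds -> x = 7 + 2 = 9, s = 15 + 9 = 24.
Iteration 4: 9 < 11 holds -> x = 9 + 2 = 11, s = 24 + 11 = 35.
Iteration 5: 11 < 11 fails; recursion stops.
s values: 3, 8, 15, 24, 35; the maximum is 35.

35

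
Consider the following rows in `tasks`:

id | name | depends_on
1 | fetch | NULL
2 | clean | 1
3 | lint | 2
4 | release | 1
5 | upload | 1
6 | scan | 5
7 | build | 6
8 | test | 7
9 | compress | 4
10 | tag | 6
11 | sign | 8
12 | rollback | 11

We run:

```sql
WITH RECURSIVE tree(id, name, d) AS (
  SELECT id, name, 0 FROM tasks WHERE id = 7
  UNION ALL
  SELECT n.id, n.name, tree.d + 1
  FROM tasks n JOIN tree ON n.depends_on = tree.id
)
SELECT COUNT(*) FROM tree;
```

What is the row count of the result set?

Base: id=7 (build) at d 0.
Iteration 1: rows with depends_on in {7} -> test (id 8, d 1).
Iteration 2: rows with depends_on in {8} -> sign (id 11, d 2).
Iteration 3: rows with depends_on in {11} -> rollback (id 12, d 3).
Iteration 4: no rows with depends_on in {12}; recursion stops.
Total rows emitted: 4.

4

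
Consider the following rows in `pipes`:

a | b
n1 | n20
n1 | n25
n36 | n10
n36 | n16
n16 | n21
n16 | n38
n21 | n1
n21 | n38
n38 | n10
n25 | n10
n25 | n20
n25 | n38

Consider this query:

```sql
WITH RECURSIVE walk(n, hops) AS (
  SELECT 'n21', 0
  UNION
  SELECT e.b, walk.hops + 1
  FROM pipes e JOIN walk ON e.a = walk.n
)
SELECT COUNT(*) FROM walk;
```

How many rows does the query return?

Base: (n21, hops=0).
Iteration 1: edges from {n21} -> (n1, hops=1), (n38, hops=1).
Iteration 2: edges from {n1,n38} -> (n10, hops=2), (n20, hops=2), (n25, hops=2).
Iteration 3: edges from {n10,n20,n25} -> (n10, hops=3), (n20, hops=3), (n38, hops=3).
Iteration 4: edges from {n10,n20,n38} -> (n10, hops=4).
Iteration 5: no outgoing edges from {n10}; recursion stops.
Total rows emitted: 10.

10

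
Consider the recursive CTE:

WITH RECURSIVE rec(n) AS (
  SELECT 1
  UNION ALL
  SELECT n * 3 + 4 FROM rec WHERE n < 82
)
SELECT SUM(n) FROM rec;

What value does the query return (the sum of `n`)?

Base: n=1.
Iteration 1: 1 < 82 holds -> n = 1 * 3 + 4 = 7.
Iteration 2: 7 < 82 holds -> n = 7 * 3 + 4 = 25.
Iteration 3: 25 < 82 holds -> n = 25 * 3 + 4 = 79.
Iteration 4: 79 < 82 holds -> n = 79 * 3 + 4 = 241.
Iteration 5: 241 < 82 fails; recursion stops.
SUM(n) = 1 + 7 + 25 + 79 + 241 = 353.

353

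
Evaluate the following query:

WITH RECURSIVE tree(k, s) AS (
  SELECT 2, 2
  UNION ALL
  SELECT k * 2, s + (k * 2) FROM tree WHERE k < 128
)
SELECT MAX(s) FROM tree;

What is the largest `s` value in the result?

254

Base: k=2, s=2.
Iteration 1: 2 < 128 holds -> k = 2 * 2 = 4, s = 2 + 4 = 6.
Iteration 2: 4 < 128 holds -> k = 4 * 2 = 8, s = 6 + 8 = 14.
Iteration 3: 8 < 128 holds -> k = 8 * 2 = 16, s = 14 + 16 = 30.
Iteration 4: 16 < 128 holds -> k = 16 * 2 = 32, s = 30 + 32 = 62.
Iteration 5: 32 < 128 holds -> k = 32 * 2 = 64, s = 62 + 64 = 126.
Iteration 6: 64 < 128 holds -> k = 64 * 2 = 128, s = 126 + 128 = 254.
Iteration 7: 128 < 128 fails; recursion stops.
s values: 2, 6, 14, 30, 62, 126, 254; the maximum is 254.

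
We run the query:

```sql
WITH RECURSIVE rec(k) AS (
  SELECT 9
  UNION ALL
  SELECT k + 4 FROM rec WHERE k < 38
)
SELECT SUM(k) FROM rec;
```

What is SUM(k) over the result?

Base: k=9.
Iteration 1: 9 < 38 holds -> k = 9 + 4 = 13.
Iteration 2: 13 < 38 holds -> k = 13 + 4 = 17.
Iteration 3: 17 < 38 holds -> k = 17 + 4 = 21.
Iteration 4: 21 < 38 holds -> k = 21 + 4 = 25.
Iteration 5: 25 < 38 holds -> k = 25 + 4 = 29.
Iteration 6: 29 < 38 holds -> k = 29 + 4 = 33.
Iteration 7: 33 < 38 holds -> k = 33 + 4 = 37.
Iteration 8: 37 < 38 holds -> k = 37 + 4 = 41.
Iteration 9: 41 < 38 fails; recursion stops.
SUM(k) = 9 + 13 + 17 + 21 + 25 + 29 + 33 + 37 + 41 = 225.

225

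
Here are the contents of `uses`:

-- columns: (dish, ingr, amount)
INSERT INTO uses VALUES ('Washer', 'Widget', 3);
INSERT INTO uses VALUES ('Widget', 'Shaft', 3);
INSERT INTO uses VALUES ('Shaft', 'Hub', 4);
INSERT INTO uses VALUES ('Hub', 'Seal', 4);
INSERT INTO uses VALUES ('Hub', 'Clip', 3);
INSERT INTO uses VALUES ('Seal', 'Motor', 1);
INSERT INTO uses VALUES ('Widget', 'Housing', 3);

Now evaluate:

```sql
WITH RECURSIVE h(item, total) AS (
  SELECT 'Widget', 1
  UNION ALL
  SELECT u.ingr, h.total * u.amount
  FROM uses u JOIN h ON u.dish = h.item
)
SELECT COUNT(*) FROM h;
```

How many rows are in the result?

Base: (Widget, total=1).
Iteration 1: components of {Widget} -> Housing = 1*3 = 3, Shaft = 1*3 = 3.
Iteration 2: components of {Housing,Shaft} -> Hub = 3*4 = 12.
Iteration 3: components of {Hub} -> Clip = 12*3 = 36, Seal = 12*4 = 48.
Iteration 4: components of {Clip,Seal} -> Motor = 48*1 = 48.
Iteration 5: no further components; recursion stops.
Total rows emitted: 7.

7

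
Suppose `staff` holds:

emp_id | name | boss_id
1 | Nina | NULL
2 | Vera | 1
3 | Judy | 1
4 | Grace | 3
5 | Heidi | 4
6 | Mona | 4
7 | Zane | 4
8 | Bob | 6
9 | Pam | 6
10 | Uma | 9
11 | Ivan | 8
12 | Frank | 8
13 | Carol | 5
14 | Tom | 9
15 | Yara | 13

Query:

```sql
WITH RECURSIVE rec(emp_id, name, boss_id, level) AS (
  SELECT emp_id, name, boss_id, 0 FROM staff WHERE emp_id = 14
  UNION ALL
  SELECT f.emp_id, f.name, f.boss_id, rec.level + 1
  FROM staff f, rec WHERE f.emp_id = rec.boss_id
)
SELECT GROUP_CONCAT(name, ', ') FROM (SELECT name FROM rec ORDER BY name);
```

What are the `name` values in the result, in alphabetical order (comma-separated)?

Grace, Judy, Mona, Nina, Pam, Tom

Base: emp_id=14 (Tom), boss_id=9, level 0.
Iteration 1: join on emp_id=9 -> Pam (id 9, boss_id=6, level 1).
Iteration 2: join on emp_id=6 -> Mona (id 6, boss_id=4, level 2).
Iteration 3: join on emp_id=4 -> Grace (id 4, boss_id=3, level 3).
Iteration 4: join on emp_id=3 -> Judy (id 3, boss_id=1, level 4).
Iteration 5: join on emp_id=1 -> Nina (id 1, boss_id=NULL, level 5).
Iteration 6: boss_id is NULL; no match; recursion stops.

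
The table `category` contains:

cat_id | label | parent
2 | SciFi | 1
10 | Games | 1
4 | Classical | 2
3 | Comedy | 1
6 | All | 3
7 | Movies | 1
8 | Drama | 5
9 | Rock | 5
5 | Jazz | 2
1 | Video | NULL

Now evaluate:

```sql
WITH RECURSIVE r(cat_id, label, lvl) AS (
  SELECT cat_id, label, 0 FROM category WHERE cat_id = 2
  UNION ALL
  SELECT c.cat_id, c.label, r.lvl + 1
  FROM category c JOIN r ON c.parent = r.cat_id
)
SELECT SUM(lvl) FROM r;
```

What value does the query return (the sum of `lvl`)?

Base: cat_id=2 (SciFi) at lvl 0.
Iteration 1: rows with parent in {2} -> Classical (id 4, lvl 1), Jazz (id 5, lvl 1).
Iteration 2: rows with parent in {4,5} -> Drama (id 8, lvl 2), Rock (id 9, lvl 2).
Iteration 3: no rows with parent in {8,9}; recursion stops.
SUM(lvl) = 0 + 1 + 1 + 2 + 2 = 6.

6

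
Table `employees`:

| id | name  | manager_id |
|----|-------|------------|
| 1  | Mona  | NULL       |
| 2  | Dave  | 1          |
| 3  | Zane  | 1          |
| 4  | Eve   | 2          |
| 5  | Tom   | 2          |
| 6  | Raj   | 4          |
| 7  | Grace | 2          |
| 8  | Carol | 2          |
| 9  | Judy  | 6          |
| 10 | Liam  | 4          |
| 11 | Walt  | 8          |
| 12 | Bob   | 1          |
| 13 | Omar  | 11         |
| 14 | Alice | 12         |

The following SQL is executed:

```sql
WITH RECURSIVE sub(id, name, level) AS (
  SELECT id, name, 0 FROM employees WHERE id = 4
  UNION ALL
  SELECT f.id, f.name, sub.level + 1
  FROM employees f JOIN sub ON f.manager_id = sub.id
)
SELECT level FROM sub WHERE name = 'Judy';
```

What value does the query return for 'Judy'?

Base: id=4 (Eve) at level 0.
Iteration 1: rows with manager_id in {4} -> Raj (id 6, level 1), Liam (id 10, level 1).
Iteration 2: rows with manager_id in {6,10} -> Judy (id 9, level 2).
Iteration 3: no rows with manager_id in {9}; recursion stops.

2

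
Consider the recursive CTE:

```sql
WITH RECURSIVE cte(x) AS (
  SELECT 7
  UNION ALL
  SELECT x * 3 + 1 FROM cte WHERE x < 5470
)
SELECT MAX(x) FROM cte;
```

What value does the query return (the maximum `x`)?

16402

Base: x=7.
Iteration 1: 7 < 5470 holds -> x = 7 * 3 + 1 = 22.
Iteration 2: 22 < 5470 holds -> x = 22 * 3 + 1 = 67.
Iteration 3: 67 < 5470 holds -> x = 67 * 3 + 1 = 202.
Iteration 4: 202 < 5470 holds -> x = 202 * 3 + 1 = 607.
Iteration 5: 607 < 5470 holds -> x = 607 * 3 + 1 = 1822.
Iteration 6: 1822 < 5470 holds -> x = 1822 * 3 + 1 = 5467.
Iteration 7: 5467 < 5470 holds -> x = 5467 * 3 + 1 = 16402.
Iteration 8: 16402 < 5470 fails; recursion stops.
x values: 7, 22, 67, 202, 607, 1822, 5467, 16402; the maximum is 16402.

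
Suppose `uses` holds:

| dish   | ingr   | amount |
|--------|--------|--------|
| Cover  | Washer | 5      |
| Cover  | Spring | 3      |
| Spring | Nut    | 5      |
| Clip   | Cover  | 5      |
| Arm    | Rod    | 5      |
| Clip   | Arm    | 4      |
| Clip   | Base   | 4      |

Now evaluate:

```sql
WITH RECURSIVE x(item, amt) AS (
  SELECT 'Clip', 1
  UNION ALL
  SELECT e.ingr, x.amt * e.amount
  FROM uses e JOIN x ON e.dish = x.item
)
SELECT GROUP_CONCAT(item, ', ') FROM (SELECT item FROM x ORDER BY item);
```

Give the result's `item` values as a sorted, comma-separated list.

Arm, Base, Clip, Cover, Nut, Rod, Spring, Washer

Base: (Clip, amt=1).
Iteration 1: components of {Clip} -> Arm = 1*4 = 4, Base = 1*4 = 4, Cover = 1*5 = 5.
Iteration 2: components of {Arm,Base,Cover} -> Rod = 4*5 = 20, Spring = 5*3 = 15, Washer = 5*5 = 25.
Iteration 3: components of {Rod,Spring,Washer} -> Nut = 15*5 = 75.
Iteration 4: no further components; recursion stops.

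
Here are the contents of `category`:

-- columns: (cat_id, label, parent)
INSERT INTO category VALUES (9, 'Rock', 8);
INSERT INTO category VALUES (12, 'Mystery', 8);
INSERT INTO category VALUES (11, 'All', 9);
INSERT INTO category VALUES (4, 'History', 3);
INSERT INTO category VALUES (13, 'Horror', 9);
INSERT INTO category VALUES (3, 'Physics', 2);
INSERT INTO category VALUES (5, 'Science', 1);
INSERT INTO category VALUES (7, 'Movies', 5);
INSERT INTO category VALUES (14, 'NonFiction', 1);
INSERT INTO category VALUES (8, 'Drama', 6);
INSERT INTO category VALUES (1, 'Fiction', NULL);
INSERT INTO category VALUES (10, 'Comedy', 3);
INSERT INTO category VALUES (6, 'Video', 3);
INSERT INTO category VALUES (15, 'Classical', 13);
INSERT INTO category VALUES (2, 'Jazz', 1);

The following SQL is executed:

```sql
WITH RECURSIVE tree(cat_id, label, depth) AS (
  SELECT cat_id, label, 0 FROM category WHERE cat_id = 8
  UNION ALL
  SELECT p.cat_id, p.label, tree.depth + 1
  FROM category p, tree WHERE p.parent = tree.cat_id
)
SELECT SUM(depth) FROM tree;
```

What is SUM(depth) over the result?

Base: cat_id=8 (Drama) at depth 0.
Iteration 1: rows with parent in {8} -> Rock (id 9, depth 1), Mystery (id 12, depth 1).
Iteration 2: rows with parent in {9,12} -> All (id 11, depth 2), Horror (id 13, depth 2).
Iteration 3: rows with parent in {11,13} -> Classical (id 15, depth 3).
Iteration 4: no rows with parent in {15}; recursion stops.
SUM(depth) = 0 + 1 + 1 + 2 + 2 + 3 = 9.

9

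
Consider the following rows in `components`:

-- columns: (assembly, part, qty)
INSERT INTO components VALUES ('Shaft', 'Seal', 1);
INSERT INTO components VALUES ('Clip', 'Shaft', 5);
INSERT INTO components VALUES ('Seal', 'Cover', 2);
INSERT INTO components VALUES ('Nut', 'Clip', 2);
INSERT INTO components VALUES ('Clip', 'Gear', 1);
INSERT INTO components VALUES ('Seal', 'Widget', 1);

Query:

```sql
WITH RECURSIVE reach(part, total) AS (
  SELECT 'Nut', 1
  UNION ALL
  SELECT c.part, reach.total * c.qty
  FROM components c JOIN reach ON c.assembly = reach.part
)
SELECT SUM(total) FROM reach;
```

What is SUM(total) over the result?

Base: (Nut, total=1).
Iteration 1: components of {Nut} -> Clip = 1*2 = 2.
Iteration 2: components of {Clip} -> Gear = 2*1 = 2, Shaft = 2*5 = 10.
Iteration 3: components of {Gear,Shaft} -> Seal = 10*1 = 10.
Iteration 4: components of {Seal} -> Cover = 10*2 = 20, Widget = 10*1 = 10.
Iteration 5: no further components; recursion stops.
SUM(total) = 1 + 2 + 10 + 2 + 10 + 10 + 20 = 55.

55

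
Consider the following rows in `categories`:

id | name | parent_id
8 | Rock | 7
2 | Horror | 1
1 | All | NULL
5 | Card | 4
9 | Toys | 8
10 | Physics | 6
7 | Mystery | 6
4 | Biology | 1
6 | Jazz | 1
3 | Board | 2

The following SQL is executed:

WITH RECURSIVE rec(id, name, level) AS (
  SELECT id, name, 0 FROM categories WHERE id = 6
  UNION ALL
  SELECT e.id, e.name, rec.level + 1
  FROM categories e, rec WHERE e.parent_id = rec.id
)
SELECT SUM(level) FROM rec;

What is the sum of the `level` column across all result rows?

7

Base: id=6 (Jazz) at level 0.
Iteration 1: rows with parent_id in {6} -> Mystery (id 7, level 1), Physics (id 10, level 1).
Iteration 2: rows with parent_id in {7,10} -> Rock (id 8, level 2).
Iteration 3: rows with parent_id in {8} -> Toys (id 9, level 3).
Iteration 4: no rows with parent_id in {9}; recursion stops.
SUM(level) = 0 + 1 + 1 + 2 + 3 = 7.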